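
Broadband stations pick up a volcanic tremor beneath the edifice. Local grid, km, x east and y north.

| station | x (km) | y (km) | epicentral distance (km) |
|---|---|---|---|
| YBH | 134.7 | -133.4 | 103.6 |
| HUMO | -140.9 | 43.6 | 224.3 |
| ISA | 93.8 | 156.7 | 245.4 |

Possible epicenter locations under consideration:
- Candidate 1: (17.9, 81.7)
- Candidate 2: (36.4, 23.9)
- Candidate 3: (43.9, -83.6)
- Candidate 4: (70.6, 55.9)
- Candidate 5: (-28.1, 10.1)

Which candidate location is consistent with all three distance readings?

Candidate 3

For each candidate, compare |candidate − station| to the reported distance:
Candidate 1: residuals YBH 141.2, HUMO 61.0, ISA 138.7 → max 141.2 km
Candidate 2: residuals YBH 81.9, HUMO 45.9, ISA 100.7 → max 100.7 km
Candidate 3: residuals YBH 0.0, HUMO 0.0, ISA 0.0 → max 0.0 km
Candidate 4: residuals YBH 96.3, HUMO 12.4, ISA 142.0 → max 142.0 km
Candidate 5: residuals YBH 113.4, HUMO 106.6, ISA 54.7 → max 113.4 km
Only Candidate 3 has all residuals ≈ 0.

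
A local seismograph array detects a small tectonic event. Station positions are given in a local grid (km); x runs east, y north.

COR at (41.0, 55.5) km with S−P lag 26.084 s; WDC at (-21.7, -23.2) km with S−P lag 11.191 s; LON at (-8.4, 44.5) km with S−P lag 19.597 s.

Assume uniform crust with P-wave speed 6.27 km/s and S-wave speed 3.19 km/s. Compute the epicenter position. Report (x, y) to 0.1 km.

Distance from S−P lag: d = Δt · v_P v_S / (v_P − v_S) = Δt · (6.27·3.19)/(6.27−3.19) ≈ 6.4939·Δt.
So d_COR = 169.39, d_WDC = 72.67, d_LON = 127.26 km.
Circle about each station: (x − 41.0)² + (y − 55.5)² = 169.39²; (x + 21.7)² + (y + 23.2)² = 72.67²; (x + 8.4)² + (y − 44.5)² = 127.26².
Subtracting the COR equation from the WDC and LON equations removes the quadratic terms:
-125.4 x − 157.4 y = 19659.92
-98.8 x − 22.0 y = 9787.42
Solving the 2×2 system: x ≈ -86.6, y ≈ -55.9 km.

x ≈ -86.6 km, y ≈ -55.9 km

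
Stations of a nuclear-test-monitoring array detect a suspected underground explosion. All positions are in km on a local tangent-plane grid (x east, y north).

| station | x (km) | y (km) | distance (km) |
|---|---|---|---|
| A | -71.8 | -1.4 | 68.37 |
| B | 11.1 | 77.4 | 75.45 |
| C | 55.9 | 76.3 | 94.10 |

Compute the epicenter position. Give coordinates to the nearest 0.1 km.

-3.6 km east, 3.4 km north

Circle about each station: (x + 71.8)² + (y + 1.4)² = 68.37²; (x − 11.1)² + (y − 77.4)² = 75.45²; (x − 55.9)² + (y − 76.3)² = 94.10².
Subtracting pairs of circle equations eliminates x²+y² and gives linear equations (the radical axes):
165.8 x + 157.6 y = -61.48
255.4 x + 155.4 y = -391.05
Solving the 2×2 system: x ≈ -3.6, y ≈ 3.4 km.
Check against A (with the unrounded x, y): √((x + 71.8)²+(y + 1.4)²) = 68.37 ≈ 68.37 km. ✓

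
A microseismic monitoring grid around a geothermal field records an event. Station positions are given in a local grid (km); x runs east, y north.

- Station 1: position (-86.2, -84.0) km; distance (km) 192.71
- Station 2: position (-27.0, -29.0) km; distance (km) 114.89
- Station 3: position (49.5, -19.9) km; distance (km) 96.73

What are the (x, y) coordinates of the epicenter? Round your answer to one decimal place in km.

Circle about each station: (x + 86.2)² + (y + 84.0)² = 192.71²; (x + 27.0)² + (y + 29.0)² = 114.89²; (x − 49.5)² + (y + 19.9)² = 96.73².
Subtracting the Station 1 equation from the Station 2 and Station 3 equations removes the quadratic terms:
118.4 x + 110.0 y = 11020.99
271.4 x + 128.2 y = 16140.27
Solving the 2×2 system: x ≈ 24.7, y ≈ 73.6 km.

24.7 km east, 73.6 km north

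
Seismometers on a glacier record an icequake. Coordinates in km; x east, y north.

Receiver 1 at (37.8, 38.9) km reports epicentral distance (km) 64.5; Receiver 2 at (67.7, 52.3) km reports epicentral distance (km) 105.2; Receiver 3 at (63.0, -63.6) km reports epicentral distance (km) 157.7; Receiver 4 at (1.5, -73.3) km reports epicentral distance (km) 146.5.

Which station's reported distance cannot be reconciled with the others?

Solve using three stations at a time. Using Receiver 1, Receiver 3, Receiver 4 (subtract circle equations pairwise → linear system) gives (x, y) ≈ (-17.6, 72.0).
Distances from that point to each station vs reported:
  Receiver 1: calculated 64.5 vs reported 64.5 → residual 0.0 km
  Receiver 2: calculated 87.5 vs reported 105.2 → residual 17.7 km
  Receiver 3: calculated 157.7 vs reported 157.7 → residual 0.0 km
  Receiver 4: calculated 146.5 vs reported 146.5 → residual 0.0 km
Receiver 1, Receiver 3, Receiver 4 are mutually consistent (residuals ≈ 0); Receiver 2 is off by 17.7 km.

Receiver 2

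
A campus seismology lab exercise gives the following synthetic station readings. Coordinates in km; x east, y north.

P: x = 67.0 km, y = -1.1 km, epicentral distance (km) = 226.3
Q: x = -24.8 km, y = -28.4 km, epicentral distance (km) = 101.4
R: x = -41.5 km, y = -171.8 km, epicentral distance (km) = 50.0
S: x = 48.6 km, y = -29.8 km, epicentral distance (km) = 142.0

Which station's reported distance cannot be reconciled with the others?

Solve using three stations at a time. Using Q, R, S (subtract circle equations pairwise → linear system) gives (x, y) ≈ (-57.2, -124.4).
Distances from that point to each station vs reported:
  P: calculated 175.1 vs reported 226.3 → residual 51.2 km
  Q: calculated 101.4 vs reported 101.4 → residual 0.0 km
  R: calculated 49.9 vs reported 50.0 → residual 0.1 km
  S: calculated 142.0 vs reported 142.0 → residual 0.0 km
Q, R, S are mutually consistent (residuals ≈ 0); P is off by 51.2 km.

P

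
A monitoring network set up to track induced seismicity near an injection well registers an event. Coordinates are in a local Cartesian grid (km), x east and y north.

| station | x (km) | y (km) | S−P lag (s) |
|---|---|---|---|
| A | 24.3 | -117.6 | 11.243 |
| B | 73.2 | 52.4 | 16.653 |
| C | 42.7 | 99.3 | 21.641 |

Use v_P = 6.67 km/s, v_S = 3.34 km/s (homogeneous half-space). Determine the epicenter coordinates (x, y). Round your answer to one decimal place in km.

Distance from S−P lag: d = Δt · v_P v_S / (v_P − v_S) = Δt · (6.67·3.34)/(6.67−3.34) ≈ 6.6900·Δt.
So d_A = 75.22, d_B = 111.41, d_C = 144.78 km.
Circle about each station: (x − 24.3)² + (y + 117.6)² = 75.22²; (x − 73.2)² + (y − 52.4)² = 111.41²; (x − 42.7)² + (y − 99.3)² = 144.78².
Subtracting the A equation from the B and C equations removes the quadratic terms:
97.8 x + 340.0 y = -13070.39
36.8 x + 433.8 y = -18039.67
Solving the 2×2 system: x ≈ 15.5, y ≈ -42.9 km.

(15.5, -42.9)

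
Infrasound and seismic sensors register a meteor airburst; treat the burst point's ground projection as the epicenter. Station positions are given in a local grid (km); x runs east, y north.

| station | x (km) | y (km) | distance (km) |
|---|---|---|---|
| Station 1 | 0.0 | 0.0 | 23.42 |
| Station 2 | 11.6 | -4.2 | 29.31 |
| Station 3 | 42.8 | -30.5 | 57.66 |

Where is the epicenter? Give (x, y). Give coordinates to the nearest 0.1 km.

x ≈ -13.7 km, y ≈ -19.0 km

Circle about each station: x² + y² = 23.42²; (x − 11.6)² + (y + 4.2)² = 29.31²; (x − 42.8)² + (y + 30.5)² = 57.66².
Subtracting pairs of circle equations eliminates x²+y² and gives linear equations (the radical axes):
23.2 x − 8.4 y = -158.38
85.6 x − 61.0 y = -14.09
Solving the 2×2 system: x ≈ -13.7, y ≈ -19.0 km.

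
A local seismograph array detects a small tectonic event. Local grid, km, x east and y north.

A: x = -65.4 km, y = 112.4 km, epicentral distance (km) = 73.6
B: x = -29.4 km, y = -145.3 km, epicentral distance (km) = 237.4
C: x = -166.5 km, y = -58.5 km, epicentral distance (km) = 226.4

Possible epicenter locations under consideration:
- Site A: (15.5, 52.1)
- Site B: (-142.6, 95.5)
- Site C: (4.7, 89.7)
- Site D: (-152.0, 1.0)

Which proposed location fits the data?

Site C

For each candidate, compare |candidate − station| to the reported distance:
Site A: residuals A 27.3, B 35.0, C 13.4 → max 35.0 km
Site B: residuals A 5.4, B 28.7, C 70.6 → max 70.6 km
Site C: residuals A 0.1, B 0.1, C 0.0 → max 0.1 km
Site D: residuals A 67.5, B 46.5, C 165.2 → max 165.2 km
Only Site C has all residuals ≈ 0.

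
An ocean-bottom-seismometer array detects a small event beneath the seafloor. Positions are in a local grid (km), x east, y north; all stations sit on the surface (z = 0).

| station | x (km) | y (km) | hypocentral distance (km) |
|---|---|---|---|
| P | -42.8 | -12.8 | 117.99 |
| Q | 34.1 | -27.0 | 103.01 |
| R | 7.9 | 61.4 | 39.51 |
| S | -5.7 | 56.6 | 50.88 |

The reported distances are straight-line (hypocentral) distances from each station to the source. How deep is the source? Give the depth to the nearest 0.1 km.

depth ≈ 27.4 km

Each station gives a sphere (x−x_i)² + (y−y_i)² + z² = d_i² (stations at z=0).
Subtracting the P sphere from Q and R: z² cancels, leaving linear equations in x and y:
153.8 x − 28.4 y = 3206.71
101.4 x + 148.4 y = 14197.29
Solving: x ≈ 34.201, y ≈ 72.300 km (keep extra digits for the depth step; rounded: 34.2, 72.3).
Then from the P sphere: z² = 117.99² − (x + 42.8)² − (y + 12.8)² with x = 34.201, y = 72.300, so z ≈ 27.395 ≈ 27.4 km.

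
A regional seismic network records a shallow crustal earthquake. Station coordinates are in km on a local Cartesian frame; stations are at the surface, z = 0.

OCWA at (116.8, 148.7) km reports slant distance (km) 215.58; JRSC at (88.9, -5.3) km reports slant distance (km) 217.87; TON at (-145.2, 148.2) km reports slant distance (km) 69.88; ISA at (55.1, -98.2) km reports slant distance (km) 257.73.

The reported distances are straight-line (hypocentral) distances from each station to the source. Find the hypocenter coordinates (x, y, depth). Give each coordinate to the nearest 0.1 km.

(-93.5, 110.5, 28.1)

Each station gives a sphere (x−x_i)² + (y−y_i)² + z² = d_i² (stations at z=0).
Subtracting the OCWA sphere from JRSC and TON: z² cancels, leaving linear equations in x and y:
-55.8 x − 308.0 y = -28815.23
-524.0 x − 1.0 y = 48883.87
Solving: x ≈ -93.501, y ≈ 110.495 km (keep extra digits for the depth step; rounded: -93.5, 110.5).
Then from the OCWA sphere: z² = 215.58² − (x − 116.8)² − (y − 148.7)² with x = -93.501, y = 110.495, so z ≈ 28.082 ≈ 28.1 km.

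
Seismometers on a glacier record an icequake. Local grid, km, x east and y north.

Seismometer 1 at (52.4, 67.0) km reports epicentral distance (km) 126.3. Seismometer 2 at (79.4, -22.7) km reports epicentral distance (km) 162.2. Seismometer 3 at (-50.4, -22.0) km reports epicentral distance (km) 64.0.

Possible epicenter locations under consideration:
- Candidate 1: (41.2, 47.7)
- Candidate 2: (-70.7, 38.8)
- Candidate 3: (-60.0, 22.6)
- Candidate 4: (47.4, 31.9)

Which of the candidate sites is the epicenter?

Candidate 2

For each candidate, compare |candidate − station| to the reported distance:
Candidate 1: residuals Seismometer 1 104.0, Seismometer 2 82.1, Seismometer 3 51.1 → max 104.0 km
Candidate 2: residuals Seismometer 1 0.0, Seismometer 2 0.0, Seismometer 3 0.1 → max 0.1 km
Candidate 3: residuals Seismometer 1 5.4, Seismometer 2 15.6, Seismometer 3 18.4 → max 18.4 km
Candidate 4: residuals Seismometer 1 90.8, Seismometer 2 98.9, Seismometer 3 47.7 → max 98.9 km
Only Candidate 2 has all residuals ≈ 0.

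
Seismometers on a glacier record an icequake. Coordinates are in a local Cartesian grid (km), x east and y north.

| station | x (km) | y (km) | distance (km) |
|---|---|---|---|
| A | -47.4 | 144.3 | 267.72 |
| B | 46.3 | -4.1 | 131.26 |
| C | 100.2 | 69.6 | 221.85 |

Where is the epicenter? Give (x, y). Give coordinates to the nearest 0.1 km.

(-13.0, -121.2)

Circle about each station: (x + 47.4)² + (y − 144.3)² = 267.72²; (x − 46.3)² + (y + 4.1)² = 131.26²; (x − 100.2)² + (y − 69.6)² = 221.85².
Subtracting pairs of circle equations eliminates x²+y² and gives linear equations (the radical axes):
187.4 x − 296.8 y = 33536.06
295.2 x − 149.4 y = 14271.53
Solving the 2×2 system: x ≈ -13.0, y ≈ -121.2 km.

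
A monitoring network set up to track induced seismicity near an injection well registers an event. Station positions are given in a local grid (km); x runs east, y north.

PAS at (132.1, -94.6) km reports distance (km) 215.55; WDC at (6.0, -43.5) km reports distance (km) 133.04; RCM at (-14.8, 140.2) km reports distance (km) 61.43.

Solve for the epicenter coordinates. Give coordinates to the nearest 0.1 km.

19.0 km east, 88.9 km north

Circle about each station: (x − 132.1)² + (y + 94.6)² = 215.55²; (x − 6.0)² + (y + 43.5)² = 133.04²; (x + 14.8)² + (y − 140.2)² = 61.43².
Subtracting the PAS equation from the WDC and RCM equations removes the quadratic terms:
-252.2 x + 102.2 y = 4290.84
-293.8 x + 469.6 y = 36163.67
Solving the 2×2 system: x ≈ 19.0, y ≈ 88.9 km.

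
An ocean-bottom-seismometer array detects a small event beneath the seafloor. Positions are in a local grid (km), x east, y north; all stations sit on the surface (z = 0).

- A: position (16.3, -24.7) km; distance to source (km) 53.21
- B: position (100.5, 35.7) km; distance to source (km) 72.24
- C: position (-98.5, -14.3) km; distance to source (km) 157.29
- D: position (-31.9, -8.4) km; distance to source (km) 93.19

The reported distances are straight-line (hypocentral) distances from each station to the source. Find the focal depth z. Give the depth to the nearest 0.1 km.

Each station gives a sphere (x−x_i)² + (y−y_i)² + z² = d_i² (stations at z=0).
Subtracting the A sphere from B and C: z² cancels, leaving linear equations in x and y:
168.4 x + 120.8 y = 8111.65
-229.6 x + 20.8 y = -12877.88
Solving: x ≈ 55.200, y ≈ -9.802 km (keep extra digits for the depth step; rounded: 55.2, -9.8).
Then from the A sphere: z² = 53.21² − (x − 16.3)² − (y + 24.7)² with x = 55.200, y = -9.802, so z ≈ 33.108 ≈ 33.1 km.

33.1 km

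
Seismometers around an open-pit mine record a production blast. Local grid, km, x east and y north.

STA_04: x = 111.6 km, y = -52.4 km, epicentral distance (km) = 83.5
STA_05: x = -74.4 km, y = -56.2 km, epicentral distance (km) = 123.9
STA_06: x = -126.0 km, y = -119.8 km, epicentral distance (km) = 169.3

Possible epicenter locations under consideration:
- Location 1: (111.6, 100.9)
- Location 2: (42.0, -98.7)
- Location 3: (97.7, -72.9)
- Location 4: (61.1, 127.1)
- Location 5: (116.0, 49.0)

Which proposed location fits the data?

For each candidate, compare |candidate − station| to the reported distance:
Location 1: residuals STA_04 69.8, STA_05 119.6, STA_06 155.0 → max 155.0 km
Location 2: residuals STA_04 0.1, STA_05 0.0, STA_06 0.0 → max 0.1 km
Location 3: residuals STA_04 58.7, STA_05 49.0, STA_06 59.3 → max 59.3 km
Location 4: residuals STA_04 103.0, STA_05 104.0, STA_06 140.5 → max 140.5 km
Location 5: residuals STA_04 18.0, STA_05 93.6, STA_06 125.8 → max 125.8 km
Only Location 2 has all residuals ≈ 0.

Location 2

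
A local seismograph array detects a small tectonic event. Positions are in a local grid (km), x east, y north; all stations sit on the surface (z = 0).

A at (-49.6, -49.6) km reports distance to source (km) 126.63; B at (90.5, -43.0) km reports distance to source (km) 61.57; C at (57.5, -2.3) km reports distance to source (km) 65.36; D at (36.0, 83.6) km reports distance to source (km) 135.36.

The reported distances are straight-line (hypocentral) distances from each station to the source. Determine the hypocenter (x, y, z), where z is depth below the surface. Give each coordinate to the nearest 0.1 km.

Each station gives a sphere (x−x_i)² + (y−y_i)² + z² = d_i² (stations at z=0).
Subtracting the A sphere from B and C: z² cancels, leaving linear equations in x and y:
280.2 x + 13.2 y = 17363.22
214.2 x + 94.6 y = 10154.45
Solving: x ≈ 63.706, y ≈ -36.906 km (keep extra digits for the depth step; rounded: 63.7, -36.9).
Then from the A sphere: z² = 126.63² − (x + 49.6)² − (y + 49.6)² with x = 63.706, y = -36.906, so z ≈ 55.098 ≈ 55.1 km.

x ≈ 63.7 km, y ≈ -36.9 km, depth ≈ 55.1 km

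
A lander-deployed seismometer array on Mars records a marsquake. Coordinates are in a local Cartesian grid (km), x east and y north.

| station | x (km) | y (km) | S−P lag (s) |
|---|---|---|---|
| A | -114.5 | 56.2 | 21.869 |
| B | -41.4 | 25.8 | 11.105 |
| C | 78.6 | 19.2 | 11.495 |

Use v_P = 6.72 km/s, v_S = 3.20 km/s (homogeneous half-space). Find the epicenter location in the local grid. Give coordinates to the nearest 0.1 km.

(19.1, 56.5)

Distance from S−P lag: d = Δt · v_P v_S / (v_P − v_S) = Δt · (6.72·3.20)/(6.72−3.20) ≈ 6.1091·Δt.
So d_A = 133.60, d_B = 67.84, d_C = 70.22 km.
Circle about each station: (x + 114.5)² + (y − 56.2)² = 133.60²; (x + 41.4)² + (y − 25.8)² = 67.84²; (x − 78.6)² + (y − 19.2)² = 70.22².
Subtracting pairs of circle equations eliminates x²+y² and gives linear equations (the radical axes):
146.2 x − 60.8 y = -642.40
386.2 x − 74.0 y = 3196.02
Solving the 2×2 system: x ≈ 19.1, y ≈ 56.5 km.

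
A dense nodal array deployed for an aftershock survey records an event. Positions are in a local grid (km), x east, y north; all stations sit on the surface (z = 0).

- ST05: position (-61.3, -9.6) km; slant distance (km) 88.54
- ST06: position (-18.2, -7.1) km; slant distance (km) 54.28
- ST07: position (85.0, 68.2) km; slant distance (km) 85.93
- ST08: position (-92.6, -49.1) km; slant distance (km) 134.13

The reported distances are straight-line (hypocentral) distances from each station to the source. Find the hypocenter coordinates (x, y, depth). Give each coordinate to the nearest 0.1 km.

x ≈ 15.0 km, y ≈ 26.3 km, depth ≈ 27.0 km

Each station gives a sphere (x−x_i)² + (y−y_i)² + z² = d_i² (stations at z=0).
Subtracting the ST05 sphere from ST06 and ST07: z² cancels, leaving linear equations in x and y:
86.2 x + 5.0 y = 1424.81
292.6 x + 155.6 y = 8481.76
Solving: x ≈ 15.004, y ≈ 26.296 km (keep extra digits for the depth step; rounded: 15.0, 26.3).
Then from the ST05 sphere: z² = 88.54² − (x + 61.3)² − (y + 9.6)² with x = 15.004, y = 26.296, so z ≈ 26.991 ≈ 27.0 km.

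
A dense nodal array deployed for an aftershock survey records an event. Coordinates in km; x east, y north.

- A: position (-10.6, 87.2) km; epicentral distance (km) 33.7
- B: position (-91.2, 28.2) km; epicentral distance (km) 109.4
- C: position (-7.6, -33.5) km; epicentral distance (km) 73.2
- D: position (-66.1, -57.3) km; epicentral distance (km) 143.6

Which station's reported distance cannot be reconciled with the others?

Solve using three stations at a time. Using A, B, D (subtract circle equations pairwise → linear system) gives (x, y) ≈ (12.5, 62.8).
Distances from that point to each station vs reported:
  A: calculated 33.6 vs reported 33.7 → residual 0.1 km
  B: calculated 109.4 vs reported 109.4 → residual 0.0 km
  C: calculated 98.4 vs reported 73.2 → residual 25.2 km
  D: calculated 143.6 vs reported 143.6 → residual 0.0 km
A, B, D are mutually consistent (residuals ≈ 0); C is off by 25.2 km.

C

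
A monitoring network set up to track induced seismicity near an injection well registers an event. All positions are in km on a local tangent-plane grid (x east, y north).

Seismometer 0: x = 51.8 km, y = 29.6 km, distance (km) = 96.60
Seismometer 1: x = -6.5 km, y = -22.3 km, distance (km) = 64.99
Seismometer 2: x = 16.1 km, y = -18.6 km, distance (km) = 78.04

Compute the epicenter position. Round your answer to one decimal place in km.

-44.8 km east, 30.2 km north

Circle about each station: (x − 51.8)² + (y − 29.6)² = 96.60²; (x + 6.5)² + (y + 22.3)² = 64.99²; (x − 16.1)² + (y + 18.6)² = 78.04².
Subtracting pairs of circle equations eliminates x²+y² and gives linear equations (the radical axes):
-116.6 x − 103.8 y = 2088.00
-71.4 x − 96.4 y = 287.09
Solving the 2×2 system: x ≈ -44.8, y ≈ 30.2 km.
Check against Seismometer 0 (with the unrounded x, y): √((x − 51.8)²+(y − 29.6)²) = 96.59 ≈ 96.60 km. ✓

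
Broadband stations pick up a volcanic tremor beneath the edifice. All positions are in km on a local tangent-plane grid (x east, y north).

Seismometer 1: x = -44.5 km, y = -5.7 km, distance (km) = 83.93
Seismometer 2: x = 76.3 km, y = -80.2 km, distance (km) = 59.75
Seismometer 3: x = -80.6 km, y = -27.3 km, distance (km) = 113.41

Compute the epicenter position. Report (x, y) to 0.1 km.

Circle about each station: (x + 44.5)² + (y + 5.7)² = 83.93²; (x − 76.3)² + (y + 80.2)² = 59.75²; (x + 80.6)² + (y + 27.3)² = 113.41².
Subtracting the Seismometer 1 equation from the Seismometer 2 and Seismometer 3 equations removes the quadratic terms:
241.6 x − 149.0 y = 13715.17
-72.2 x − 43.2 y = -588.67
Solving the 2×2 system: x ≈ 32.1, y ≈ -40.0 km.
Check against Seismometer 1 (with the unrounded x, y): √((x + 44.5)²+(y + 5.7)²) = 83.93 ≈ 83.93 km. ✓

32.1 km east, -40.0 km north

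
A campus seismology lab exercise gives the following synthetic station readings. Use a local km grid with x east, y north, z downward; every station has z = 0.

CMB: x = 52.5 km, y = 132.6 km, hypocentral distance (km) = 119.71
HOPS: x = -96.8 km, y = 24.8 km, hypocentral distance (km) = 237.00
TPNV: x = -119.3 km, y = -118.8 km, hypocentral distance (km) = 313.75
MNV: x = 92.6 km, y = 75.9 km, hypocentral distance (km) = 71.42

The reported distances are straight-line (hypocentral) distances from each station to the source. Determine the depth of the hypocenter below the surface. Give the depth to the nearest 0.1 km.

depth ≈ 59.9 km

Each station gives a sphere (x−x_i)² + (y−y_i)² + z² = d_i² (stations at z=0).
Subtracting the CMB sphere from HOPS and TPNV: z² cancels, leaving linear equations in x and y:
-298.6 x − 215.6 y = -52192.25
-343.6 x − 502.8 y = -76101.66
Solving: x ≈ 129.309, y ≈ 62.989 km (keep extra digits for the depth step; rounded: 129.3, 63.0).
Then from the CMB sphere: z² = 119.71² − (x − 52.5)² − (y − 132.6)² with x = 129.309, y = 62.989, so z ≈ 59.876 ≈ 59.9 km.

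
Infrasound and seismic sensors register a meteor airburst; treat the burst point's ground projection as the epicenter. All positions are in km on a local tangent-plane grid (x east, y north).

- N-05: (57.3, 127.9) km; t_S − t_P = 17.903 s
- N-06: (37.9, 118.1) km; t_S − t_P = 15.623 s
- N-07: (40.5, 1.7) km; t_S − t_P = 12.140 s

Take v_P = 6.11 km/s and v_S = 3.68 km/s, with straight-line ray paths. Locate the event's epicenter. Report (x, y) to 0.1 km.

Distance from S−P lag: d = Δt · v_P v_S / (v_P − v_S) = Δt · (6.11·3.68)/(6.11−3.68) ≈ 9.2530·Δt.
So d_N-05 = 165.66, d_N-06 = 144.56, d_N-07 = 112.33 km.
Circle about each station: (x − 57.3)² + (y − 127.9)² = 165.66²; (x − 37.9)² + (y − 118.1)² = 144.56²; (x − 40.5)² + (y − 1.7)² = 112.33².
Subtracting the N-05 equation from the N-06 and N-07 equations removes the quadratic terms:
-38.8 x − 19.6 y = 2287.96
-33.6 x − 252.4 y = -3173.35
Solving the 2×2 system: x ≈ -70.0, y ≈ 21.9 km.
Check against N-05 (with the unrounded x, y): √((x − 57.3)²+(y − 127.9)²) = 165.68 ≈ 165.66 km. ✓

x ≈ -70.0 km, y ≈ 21.9 km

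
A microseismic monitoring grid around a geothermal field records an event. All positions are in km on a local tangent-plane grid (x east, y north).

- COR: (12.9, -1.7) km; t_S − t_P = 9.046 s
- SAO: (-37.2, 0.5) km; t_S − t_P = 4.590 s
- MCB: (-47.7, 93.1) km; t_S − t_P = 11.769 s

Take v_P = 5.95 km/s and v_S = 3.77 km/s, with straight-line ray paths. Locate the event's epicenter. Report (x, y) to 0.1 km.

x ≈ -77.4 km, y ≈ -24.3 km

Distance from S−P lag: d = Δt · v_P v_S / (v_P − v_S) = Δt · (5.95·3.77)/(5.95−3.77) ≈ 10.2897·Δt.
So d_COR = 93.08, d_SAO = 47.23, d_MCB = 121.10 km.
Circle about each station: (x − 12.9)² + (y + 1.7)² = 93.08²; (x + 37.2)² + (y − 0.5)² = 47.23²; (x + 47.7)² + (y − 93.1)² = 121.10².
Subtracting pairs of circle equations eliminates x²+y² and gives linear equations (the radical axes):
-100.2 x + 4.4 y = 7648.00
-121.2 x + 189.6 y = 4772.28
Solving the 2×2 system: x ≈ -77.4, y ≈ -24.3 km.
Check against COR (with the unrounded x, y): √((x − 12.9)²+(y + 1.7)²) = 93.08 ≈ 93.08 km. ✓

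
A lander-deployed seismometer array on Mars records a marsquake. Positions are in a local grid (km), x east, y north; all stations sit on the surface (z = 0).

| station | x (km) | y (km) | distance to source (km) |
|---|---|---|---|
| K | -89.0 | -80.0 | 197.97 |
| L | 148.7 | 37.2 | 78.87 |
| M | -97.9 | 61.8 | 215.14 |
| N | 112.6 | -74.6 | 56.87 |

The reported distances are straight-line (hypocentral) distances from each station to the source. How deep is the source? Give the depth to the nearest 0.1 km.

17.2 km

Each station gives a sphere (x−x_i)² + (y−y_i)² + z² = d_i² (stations at z=0).
Subtracting the K sphere from L and M: z² cancels, leaving linear equations in x and y:
475.4 x + 234.4 y = 42146.17
-17.8 x + 283.6 y = -8010.45
Solving: x ≈ 99.502, y ≈ -22.000 km (keep extra digits for the depth step; rounded: 99.5, -22.0).
Then from the K sphere: z² = 197.97² − (x + 89.0)² − (y + 80.0)² with x = 99.502, y = -22.000, so z ≈ 17.179 ≈ 17.2 km.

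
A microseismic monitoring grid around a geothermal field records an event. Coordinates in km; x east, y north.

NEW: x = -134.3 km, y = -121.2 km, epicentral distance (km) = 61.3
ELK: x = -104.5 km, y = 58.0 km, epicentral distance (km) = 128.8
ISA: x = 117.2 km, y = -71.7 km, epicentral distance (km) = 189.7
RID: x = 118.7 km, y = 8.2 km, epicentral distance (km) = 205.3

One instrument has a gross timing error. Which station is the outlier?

NEW

Solve using three stations at a time. Using ELK, ISA, RID (subtract circle equations pairwise → linear system) gives (x, y) ≈ (-72.4, -66.7).
Distances from that point to each station vs reported:
  NEW: calculated 82.4 vs reported 61.3 → residual 21.1 km
  ELK: calculated 128.8 vs reported 128.8 → residual 0.0 km
  ISA: calculated 189.7 vs reported 189.7 → residual 0.0 km
  RID: calculated 205.3 vs reported 205.3 → residual 0.0 km
ELK, ISA, RID are mutually consistent (residuals ≈ 0); NEW is off by 21.1 km.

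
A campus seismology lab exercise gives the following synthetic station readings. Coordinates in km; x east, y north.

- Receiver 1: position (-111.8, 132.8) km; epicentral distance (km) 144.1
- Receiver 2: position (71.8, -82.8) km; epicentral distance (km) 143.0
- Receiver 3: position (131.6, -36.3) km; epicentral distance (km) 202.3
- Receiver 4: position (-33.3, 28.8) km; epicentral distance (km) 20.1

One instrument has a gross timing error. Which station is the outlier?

Solve using three stations at a time. Using Receiver 1, Receiver 2, Receiver 4 (subtract circle equations pairwise → linear system) gives (x, y) ≈ (-37.5, 9.4).
Distances from that point to each station vs reported:
  Receiver 1: calculated 144.1 vs reported 144.1 → residual 0.0 km
  Receiver 2: calculated 143.0 vs reported 143.0 → residual 0.0 km
  Receiver 3: calculated 175.1 vs reported 202.3 → residual 27.2 km
  Receiver 4: calculated 19.9 vs reported 20.1 → residual 0.2 km
Receiver 1, Receiver 2, Receiver 4 are mutually consistent (residuals ≈ 0); Receiver 3 is off by 27.2 km.

Receiver 3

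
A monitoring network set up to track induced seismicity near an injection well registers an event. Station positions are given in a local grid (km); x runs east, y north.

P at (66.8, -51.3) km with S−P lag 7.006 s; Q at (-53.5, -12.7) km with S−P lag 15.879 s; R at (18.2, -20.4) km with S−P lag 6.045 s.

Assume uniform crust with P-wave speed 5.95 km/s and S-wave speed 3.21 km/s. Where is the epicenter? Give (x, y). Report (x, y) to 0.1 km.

Distance from S−P lag: d = Δt · v_P v_S / (v_P − v_S) = Δt · (5.95·3.21)/(5.95−3.21) ≈ 6.9706·Δt.
So d_P = 48.84, d_Q = 110.69, d_R = 42.14 km.
Circle about each station: (x − 66.8)² + (y + 51.3)² = 48.84²; (x + 53.5)² + (y + 12.7)² = 110.69²; (x − 18.2)² + (y + 20.4)² = 42.14².
Subtracting pairs of circle equations eliminates x²+y² and gives linear equations (the radical axes):
-240.6 x + 77.2 y = -13937.32
-97.2 x + 61.8 y = -5736.96
Solving the 2×2 system: x ≈ 56.8, y ≈ -3.5 km.

(56.8, -3.5)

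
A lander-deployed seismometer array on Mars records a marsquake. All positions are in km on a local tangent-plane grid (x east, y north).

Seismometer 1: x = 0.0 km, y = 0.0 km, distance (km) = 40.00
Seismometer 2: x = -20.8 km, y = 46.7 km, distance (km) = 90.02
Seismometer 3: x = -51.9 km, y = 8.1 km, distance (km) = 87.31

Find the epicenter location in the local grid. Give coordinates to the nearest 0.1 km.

26.8 km east, -29.7 km north

Circle about each station: x² + y² = 40.00²; (x + 20.8)² + (y − 46.7)² = 90.02²; (x + 51.9)² + (y − 8.1)² = 87.31².
Subtracting the Seismometer 1 equation from the Seismometer 2 and Seismometer 3 equations removes the quadratic terms:
-41.6 x + 93.4 y = -3890.07
-103.8 x + 16.2 y = -3263.82
Solving the 2×2 system: x ≈ 26.8, y ≈ -29.7 km.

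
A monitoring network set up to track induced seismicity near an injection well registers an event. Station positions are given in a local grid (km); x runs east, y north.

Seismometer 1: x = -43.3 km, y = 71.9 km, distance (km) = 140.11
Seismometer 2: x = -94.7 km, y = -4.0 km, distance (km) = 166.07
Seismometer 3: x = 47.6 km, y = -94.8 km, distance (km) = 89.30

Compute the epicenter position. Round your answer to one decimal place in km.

Circle about each station: (x + 43.3)² + (y − 71.9)² = 140.11²; (x + 94.7)² + (y + 4.0)² = 166.07²; (x − 47.6)² + (y + 94.8)² = 89.30².
Subtracting the Seismometer 1 equation from the Seismometer 2 and Seismometer 3 equations removes the quadratic terms:
-102.8 x − 151.8 y = -6008.84
181.8 x − 333.4 y = 15864.62
Solving the 2×2 system: x ≈ 71.3, y ≈ -8.7 km.
Check against Seismometer 1 (with the unrounded x, y): √((x + 43.3)²+(y − 71.9)²) = 140.11 ≈ 140.11 km. ✓

x ≈ 71.3 km, y ≈ -8.7 km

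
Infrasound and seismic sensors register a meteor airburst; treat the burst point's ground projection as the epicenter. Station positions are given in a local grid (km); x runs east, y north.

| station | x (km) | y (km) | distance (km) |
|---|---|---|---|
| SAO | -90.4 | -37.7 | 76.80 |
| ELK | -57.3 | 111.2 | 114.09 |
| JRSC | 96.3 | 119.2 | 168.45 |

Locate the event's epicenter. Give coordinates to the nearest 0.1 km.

Circle about each station: (x + 90.4)² + (y + 37.7)² = 76.80²; (x + 57.3)² + (y − 111.2)² = 114.09²; (x − 96.3)² + (y − 119.2)² = 168.45².
Subtracting the SAO equation from the ELK and JRSC equations removes the quadratic terms:
66.2 x + 297.8 y = -1063.01
373.4 x + 313.8 y = -8588.28
Solving the 2×2 system: x ≈ -24.6, y ≈ 1.9 km.
Check against SAO (with the unrounded x, y): √((x + 90.4)²+(y + 37.7)²) = 76.80 ≈ 76.80 km. ✓

(-24.6, 1.9)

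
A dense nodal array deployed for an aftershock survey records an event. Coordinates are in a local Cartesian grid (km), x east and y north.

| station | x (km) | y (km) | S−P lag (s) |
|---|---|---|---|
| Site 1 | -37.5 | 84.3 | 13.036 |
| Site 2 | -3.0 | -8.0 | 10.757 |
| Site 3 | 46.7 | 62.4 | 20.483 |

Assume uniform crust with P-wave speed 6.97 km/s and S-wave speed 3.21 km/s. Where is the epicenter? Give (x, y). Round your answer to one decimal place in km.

x ≈ -64.0 km, y ≈ 11.4 km

Distance from S−P lag: d = Δt · v_P v_S / (v_P − v_S) = Δt · (6.97·3.21)/(6.97−3.21) ≈ 5.9505·Δt.
So d_Site 1 = 77.57, d_Site 2 = 64.01, d_Site 3 = 121.88 km.
Circle about each station: (x + 37.5)² + (y − 84.3)² = 77.57²; (x + 3.0)² + (y + 8.0)² = 64.01²; (x − 46.7)² + (y − 62.4)² = 121.88².
Subtracting the Site 1 equation from the Site 2 and Site 3 equations removes the quadratic terms:
69.0 x − 184.6 y = -6519.92
168.4 x − 43.8 y = -11275.72
Solving the 2×2 system: x ≈ -64.0, y ≈ 11.4 km.
Check against Site 1 (with the unrounded x, y): √((x + 37.5)²+(y − 84.3)²) = 77.56 ≈ 77.57 km. ✓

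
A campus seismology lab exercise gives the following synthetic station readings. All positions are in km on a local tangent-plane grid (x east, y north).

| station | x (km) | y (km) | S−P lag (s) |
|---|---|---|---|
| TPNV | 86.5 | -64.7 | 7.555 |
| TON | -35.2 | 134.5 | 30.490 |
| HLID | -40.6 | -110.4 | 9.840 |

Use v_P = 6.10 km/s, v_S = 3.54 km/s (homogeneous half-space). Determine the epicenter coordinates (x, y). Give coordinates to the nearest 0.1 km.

(42.4, -110.7)

Distance from S−P lag: d = Δt · v_P v_S / (v_P − v_S) = Δt · (6.10·3.54)/(6.10−3.54) ≈ 8.4352·Δt.
So d_TPNV = 63.73, d_TON = 257.19, d_HLID = 83.00 km.
Circle about each station: (x − 86.5)² + (y + 64.7)² = 63.73²; (x + 35.2)² + (y − 134.5)² = 257.19²; (x + 40.6)² + (y + 110.4)² = 83.00².
Subtracting the TPNV equation from the TON and HLID equations removes the quadratic terms:
-243.4 x + 398.4 y = -54424.23
-254.2 x − 91.4 y = -659.31
Solving the 2×2 system: x ≈ 42.4, y ≈ -110.7 km.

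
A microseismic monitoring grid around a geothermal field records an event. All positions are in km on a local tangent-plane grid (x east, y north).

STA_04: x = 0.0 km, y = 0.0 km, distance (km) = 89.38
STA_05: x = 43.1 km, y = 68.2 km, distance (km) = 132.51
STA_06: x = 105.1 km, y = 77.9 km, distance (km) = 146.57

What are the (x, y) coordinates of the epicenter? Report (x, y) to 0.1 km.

Circle about each station: x² + y² = 89.38²; (x − 43.1)² + (y − 68.2)² = 132.51²; (x − 105.1)² + (y − 77.9)² = 146.57².
Subtracting the STA_04 equation from the STA_05 and STA_06 equations removes the quadratic terms:
86.2 x + 136.4 y = -3061.27
210.2 x + 155.8 y = 3620.44
Solving the 2×2 system: x ≈ 63.7, y ≈ -62.7 km.
Check against STA_04 (with the unrounded x, y): √(x²+y²) = 89.37 ≈ 89.38 km. ✓

x ≈ 63.7 km, y ≈ -62.7 km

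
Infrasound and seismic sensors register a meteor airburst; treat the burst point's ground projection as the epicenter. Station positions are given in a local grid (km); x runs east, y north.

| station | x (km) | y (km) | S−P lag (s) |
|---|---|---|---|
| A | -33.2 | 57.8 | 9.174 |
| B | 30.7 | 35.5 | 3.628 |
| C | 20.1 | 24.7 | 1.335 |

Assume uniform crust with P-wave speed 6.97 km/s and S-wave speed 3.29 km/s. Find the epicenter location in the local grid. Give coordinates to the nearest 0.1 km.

Distance from S−P lag: d = Δt · v_P v_S / (v_P − v_S) = Δt · (6.97·3.29)/(6.97−3.29) ≈ 6.2313·Δt.
So d_A = 57.17, d_B = 22.61, d_C = 8.32 km.
Circle about each station: (x + 33.2)² + (y − 57.8)² = 57.17²; (x − 30.7)² + (y − 35.5)² = 22.61²; (x − 20.1)² + (y − 24.7)² = 8.32².
Subtracting the A equation from the B and C equations removes the quadratic terms:
127.8 x − 44.6 y = 516.86
106.6 x − 66.2 y = -229.79
Solving the 2×2 system: x ≈ 12.0, y ≈ 22.8 km.

x ≈ 12.0 km, y ≈ 22.8 km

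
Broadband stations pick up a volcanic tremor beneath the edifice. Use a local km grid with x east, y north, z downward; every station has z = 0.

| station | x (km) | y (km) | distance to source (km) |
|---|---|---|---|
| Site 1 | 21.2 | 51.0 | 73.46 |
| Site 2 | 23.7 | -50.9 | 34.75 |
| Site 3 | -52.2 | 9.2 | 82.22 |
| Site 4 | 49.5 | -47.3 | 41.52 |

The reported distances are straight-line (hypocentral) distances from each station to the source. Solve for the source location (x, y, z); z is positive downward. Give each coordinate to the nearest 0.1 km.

(22.6, -20.5, 16.8)

Each station gives a sphere (x−x_i)² + (y−y_i)² + z² = d_i² (stations at z=0).
Subtracting the Site 1 sphere from Site 2 and Site 3: z² cancels, leaving linear equations in x and y:
5.0 x − 203.8 y = 4290.87
-146.8 x − 83.6 y = -1604.72
Solving: x ≈ 22.606, y ≈ -20.500 km (keep extra digits for the depth step; rounded: 22.6, -20.5).
Then from the Site 1 sphere: z² = 73.46² − (x − 21.2)² − (y − 51.0)² with x = 22.606, y = -20.500, so z ≈ 16.797 ≈ 16.8 km.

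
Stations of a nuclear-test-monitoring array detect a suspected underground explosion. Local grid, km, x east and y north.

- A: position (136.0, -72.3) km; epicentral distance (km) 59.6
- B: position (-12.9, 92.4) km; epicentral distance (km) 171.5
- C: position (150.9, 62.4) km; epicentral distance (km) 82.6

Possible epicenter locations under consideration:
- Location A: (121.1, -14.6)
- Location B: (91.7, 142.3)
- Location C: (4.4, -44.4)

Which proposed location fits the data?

For each candidate, compare |candidate − station| to the reported distance:
Location A: residuals A 0.0, B 0.0, C 0.0 → max 0.0 km
Location B: residuals A 159.5, B 55.6, C 16.8 → max 159.5 km
Location C: residuals A 74.9, B 33.6, C 98.7 → max 98.7 km
Only Location A has all residuals ≈ 0.

Location A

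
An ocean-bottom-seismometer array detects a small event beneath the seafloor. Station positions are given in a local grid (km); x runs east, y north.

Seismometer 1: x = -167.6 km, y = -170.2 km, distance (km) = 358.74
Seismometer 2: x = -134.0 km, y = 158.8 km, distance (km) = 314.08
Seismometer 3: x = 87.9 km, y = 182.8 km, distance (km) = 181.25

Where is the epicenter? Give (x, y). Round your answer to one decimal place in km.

Circle about each station: (x + 167.6)² + (y + 170.2)² = 358.74²; (x + 134.0)² + (y − 158.8)² = 314.08²; (x − 87.9)² + (y − 182.8)² = 181.25².
Subtracting the Seismometer 1 equation from the Seismometer 2 and Seismometer 3 equations removes the quadratic terms:
67.2 x + 658.0 y = 16163.78
511.0 x + 706.0 y = 79927.28
Solving the 2×2 system: x ≈ 142.6, y ≈ 10.0 km.
Check against Seismometer 1 (with the unrounded x, y): √((x + 167.6)²+(y + 170.2)²) = 358.74 ≈ 358.74 km. ✓

x ≈ 142.6 km, y ≈ 10.0 km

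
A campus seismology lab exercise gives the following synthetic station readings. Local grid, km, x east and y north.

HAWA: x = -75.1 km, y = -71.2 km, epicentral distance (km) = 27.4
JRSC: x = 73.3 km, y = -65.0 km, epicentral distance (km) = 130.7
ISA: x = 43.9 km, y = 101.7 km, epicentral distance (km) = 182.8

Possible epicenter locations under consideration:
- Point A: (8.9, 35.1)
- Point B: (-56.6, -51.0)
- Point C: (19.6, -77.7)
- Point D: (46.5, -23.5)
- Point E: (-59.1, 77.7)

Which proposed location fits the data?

Point B

For each candidate, compare |candidate − station| to the reported distance:
Point A: residuals HAWA 108.1, JRSC 11.7, ISA 107.6 → max 108.1 km
Point B: residuals HAWA 0.0, JRSC 0.0, ISA 0.0 → max 0.0 km
Point C: residuals HAWA 67.5, JRSC 75.5, ISA 1.8 → max 75.5 km
Point D: residuals HAWA 103.2, JRSC 81.3, ISA 57.6 → max 103.2 km
Point E: residuals HAWA 122.4, JRSC 64.0, ISA 77.0 → max 122.4 km
Only Point B has all residuals ≈ 0.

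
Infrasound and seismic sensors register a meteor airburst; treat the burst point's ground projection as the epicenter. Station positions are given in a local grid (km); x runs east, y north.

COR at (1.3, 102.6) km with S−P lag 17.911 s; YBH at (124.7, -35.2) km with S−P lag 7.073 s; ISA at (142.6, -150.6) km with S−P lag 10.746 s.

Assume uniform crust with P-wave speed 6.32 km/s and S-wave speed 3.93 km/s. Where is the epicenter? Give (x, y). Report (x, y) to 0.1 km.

Distance from S−P lag: d = Δt · v_P v_S / (v_P − v_S) = Δt · (6.32·3.93)/(6.32−3.93) ≈ 10.3923·Δt.
So d_COR = 186.14, d_YBH = 73.50, d_ISA = 111.68 km.
Circle about each station: (x − 1.3)² + (y − 102.6)² = 186.14²; (x − 124.7)² + (y + 35.2)² = 73.50²; (x − 142.6)² + (y + 150.6)² = 111.68².
Subtracting pairs of circle equations eliminates x²+y² and gives linear equations (the radical axes):
246.8 x − 275.6 y = 35506.53
282.6 x − 506.4 y = 54662.35
Solving the 2×2 system: x ≈ 61.9, y ≈ -73.4 km.

(61.9, -73.4)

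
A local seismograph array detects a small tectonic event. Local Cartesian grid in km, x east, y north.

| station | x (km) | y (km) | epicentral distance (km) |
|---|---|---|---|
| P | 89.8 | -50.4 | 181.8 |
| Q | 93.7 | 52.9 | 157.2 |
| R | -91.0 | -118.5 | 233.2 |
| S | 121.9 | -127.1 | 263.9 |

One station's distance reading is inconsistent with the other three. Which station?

Q

Solve using three stations at a time. Using P, R, S (subtract circle equations pairwise → linear system) gives (x, y) ≈ (-11.4, 100.7).
Distances from that point to each station vs reported:
  P: calculated 181.9 vs reported 181.8 → residual 0.1 km
  Q: calculated 115.4 vs reported 157.2 → residual 41.8 km
  R: calculated 233.3 vs reported 233.2 → residual 0.1 km
  S: calculated 263.9 vs reported 263.9 → residual 0.0 km
P, R, S are mutually consistent (residuals ≈ 0); Q is off by 41.8 km.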